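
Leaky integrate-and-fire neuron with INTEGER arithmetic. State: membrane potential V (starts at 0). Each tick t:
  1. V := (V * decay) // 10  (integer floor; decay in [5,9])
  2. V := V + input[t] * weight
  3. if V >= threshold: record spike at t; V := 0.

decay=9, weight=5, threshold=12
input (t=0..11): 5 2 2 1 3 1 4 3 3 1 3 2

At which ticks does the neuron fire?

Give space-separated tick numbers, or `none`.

Answer: 0 2 4 6 7 8 10

Derivation:
t=0: input=5 -> V=0 FIRE
t=1: input=2 -> V=10
t=2: input=2 -> V=0 FIRE
t=3: input=1 -> V=5
t=4: input=3 -> V=0 FIRE
t=5: input=1 -> V=5
t=6: input=4 -> V=0 FIRE
t=7: input=3 -> V=0 FIRE
t=8: input=3 -> V=0 FIRE
t=9: input=1 -> V=5
t=10: input=3 -> V=0 FIRE
t=11: input=2 -> V=10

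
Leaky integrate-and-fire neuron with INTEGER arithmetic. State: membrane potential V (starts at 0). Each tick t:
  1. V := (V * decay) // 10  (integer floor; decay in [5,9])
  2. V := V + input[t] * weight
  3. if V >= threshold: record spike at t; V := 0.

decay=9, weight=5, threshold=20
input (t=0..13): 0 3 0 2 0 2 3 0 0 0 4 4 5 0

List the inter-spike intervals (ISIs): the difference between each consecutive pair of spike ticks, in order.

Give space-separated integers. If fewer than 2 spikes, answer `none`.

Answer: 3 4 1 1

Derivation:
t=0: input=0 -> V=0
t=1: input=3 -> V=15
t=2: input=0 -> V=13
t=3: input=2 -> V=0 FIRE
t=4: input=0 -> V=0
t=5: input=2 -> V=10
t=6: input=3 -> V=0 FIRE
t=7: input=0 -> V=0
t=8: input=0 -> V=0
t=9: input=0 -> V=0
t=10: input=4 -> V=0 FIRE
t=11: input=4 -> V=0 FIRE
t=12: input=5 -> V=0 FIRE
t=13: input=0 -> V=0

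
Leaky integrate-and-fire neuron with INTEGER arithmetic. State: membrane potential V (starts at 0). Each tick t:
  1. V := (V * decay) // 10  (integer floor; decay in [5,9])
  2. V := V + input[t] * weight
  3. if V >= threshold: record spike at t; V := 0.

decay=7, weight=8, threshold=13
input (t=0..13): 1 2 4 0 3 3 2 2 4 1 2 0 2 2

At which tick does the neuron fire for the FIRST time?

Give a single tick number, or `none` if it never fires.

Answer: 1

Derivation:
t=0: input=1 -> V=8
t=1: input=2 -> V=0 FIRE
t=2: input=4 -> V=0 FIRE
t=3: input=0 -> V=0
t=4: input=3 -> V=0 FIRE
t=5: input=3 -> V=0 FIRE
t=6: input=2 -> V=0 FIRE
t=7: input=2 -> V=0 FIRE
t=8: input=4 -> V=0 FIRE
t=9: input=1 -> V=8
t=10: input=2 -> V=0 FIRE
t=11: input=0 -> V=0
t=12: input=2 -> V=0 FIRE
t=13: input=2 -> V=0 FIRE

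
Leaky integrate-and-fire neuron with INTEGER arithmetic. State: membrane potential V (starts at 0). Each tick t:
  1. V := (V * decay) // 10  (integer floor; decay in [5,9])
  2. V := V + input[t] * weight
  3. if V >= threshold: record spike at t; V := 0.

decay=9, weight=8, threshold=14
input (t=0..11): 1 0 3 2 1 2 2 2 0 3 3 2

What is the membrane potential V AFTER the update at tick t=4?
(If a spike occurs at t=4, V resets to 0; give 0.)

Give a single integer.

Answer: 8

Derivation:
t=0: input=1 -> V=8
t=1: input=0 -> V=7
t=2: input=3 -> V=0 FIRE
t=3: input=2 -> V=0 FIRE
t=4: input=1 -> V=8
t=5: input=2 -> V=0 FIRE
t=6: input=2 -> V=0 FIRE
t=7: input=2 -> V=0 FIRE
t=8: input=0 -> V=0
t=9: input=3 -> V=0 FIRE
t=10: input=3 -> V=0 FIRE
t=11: input=2 -> V=0 FIRE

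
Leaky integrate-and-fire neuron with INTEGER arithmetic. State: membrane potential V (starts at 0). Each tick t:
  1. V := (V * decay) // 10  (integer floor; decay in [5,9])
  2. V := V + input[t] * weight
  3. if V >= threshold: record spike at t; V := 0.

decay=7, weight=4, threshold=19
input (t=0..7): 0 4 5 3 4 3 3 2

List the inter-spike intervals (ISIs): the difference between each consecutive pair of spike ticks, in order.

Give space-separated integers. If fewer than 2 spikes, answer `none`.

Answer: 2 2

Derivation:
t=0: input=0 -> V=0
t=1: input=4 -> V=16
t=2: input=5 -> V=0 FIRE
t=3: input=3 -> V=12
t=4: input=4 -> V=0 FIRE
t=5: input=3 -> V=12
t=6: input=3 -> V=0 FIRE
t=7: input=2 -> V=8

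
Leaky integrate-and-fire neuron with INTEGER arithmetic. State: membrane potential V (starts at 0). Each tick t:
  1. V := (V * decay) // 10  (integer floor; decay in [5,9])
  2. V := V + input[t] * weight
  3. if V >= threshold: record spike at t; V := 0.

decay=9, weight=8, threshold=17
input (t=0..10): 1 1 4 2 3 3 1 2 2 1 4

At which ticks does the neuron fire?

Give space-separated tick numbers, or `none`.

Answer: 2 4 5 7 9 10

Derivation:
t=0: input=1 -> V=8
t=1: input=1 -> V=15
t=2: input=4 -> V=0 FIRE
t=3: input=2 -> V=16
t=4: input=3 -> V=0 FIRE
t=5: input=3 -> V=0 FIRE
t=6: input=1 -> V=8
t=7: input=2 -> V=0 FIRE
t=8: input=2 -> V=16
t=9: input=1 -> V=0 FIRE
t=10: input=4 -> V=0 FIRE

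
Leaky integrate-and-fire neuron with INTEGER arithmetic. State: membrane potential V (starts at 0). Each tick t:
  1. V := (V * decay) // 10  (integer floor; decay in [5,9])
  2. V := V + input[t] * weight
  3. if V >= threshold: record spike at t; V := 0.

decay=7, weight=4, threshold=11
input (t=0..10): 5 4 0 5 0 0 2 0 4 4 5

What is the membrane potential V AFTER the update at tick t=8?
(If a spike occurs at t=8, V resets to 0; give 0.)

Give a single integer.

t=0: input=5 -> V=0 FIRE
t=1: input=4 -> V=0 FIRE
t=2: input=0 -> V=0
t=3: input=5 -> V=0 FIRE
t=4: input=0 -> V=0
t=5: input=0 -> V=0
t=6: input=2 -> V=8
t=7: input=0 -> V=5
t=8: input=4 -> V=0 FIRE
t=9: input=4 -> V=0 FIRE
t=10: input=5 -> V=0 FIRE

Answer: 0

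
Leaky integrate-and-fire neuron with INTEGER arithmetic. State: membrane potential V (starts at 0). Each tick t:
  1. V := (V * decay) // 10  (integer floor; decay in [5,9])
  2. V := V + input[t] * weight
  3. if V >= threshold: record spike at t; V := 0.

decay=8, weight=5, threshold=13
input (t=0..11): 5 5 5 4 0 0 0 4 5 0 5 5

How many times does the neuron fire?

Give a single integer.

Answer: 8

Derivation:
t=0: input=5 -> V=0 FIRE
t=1: input=5 -> V=0 FIRE
t=2: input=5 -> V=0 FIRE
t=3: input=4 -> V=0 FIRE
t=4: input=0 -> V=0
t=5: input=0 -> V=0
t=6: input=0 -> V=0
t=7: input=4 -> V=0 FIRE
t=8: input=5 -> V=0 FIRE
t=9: input=0 -> V=0
t=10: input=5 -> V=0 FIRE
t=11: input=5 -> V=0 FIRE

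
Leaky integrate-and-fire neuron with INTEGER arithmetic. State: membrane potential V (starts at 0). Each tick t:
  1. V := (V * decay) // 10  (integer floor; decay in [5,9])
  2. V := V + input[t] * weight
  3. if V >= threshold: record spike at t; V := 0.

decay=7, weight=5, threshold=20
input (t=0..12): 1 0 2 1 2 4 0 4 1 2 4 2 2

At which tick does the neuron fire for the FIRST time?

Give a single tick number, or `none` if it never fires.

Answer: 5

Derivation:
t=0: input=1 -> V=5
t=1: input=0 -> V=3
t=2: input=2 -> V=12
t=3: input=1 -> V=13
t=4: input=2 -> V=19
t=5: input=4 -> V=0 FIRE
t=6: input=0 -> V=0
t=7: input=4 -> V=0 FIRE
t=8: input=1 -> V=5
t=9: input=2 -> V=13
t=10: input=4 -> V=0 FIRE
t=11: input=2 -> V=10
t=12: input=2 -> V=17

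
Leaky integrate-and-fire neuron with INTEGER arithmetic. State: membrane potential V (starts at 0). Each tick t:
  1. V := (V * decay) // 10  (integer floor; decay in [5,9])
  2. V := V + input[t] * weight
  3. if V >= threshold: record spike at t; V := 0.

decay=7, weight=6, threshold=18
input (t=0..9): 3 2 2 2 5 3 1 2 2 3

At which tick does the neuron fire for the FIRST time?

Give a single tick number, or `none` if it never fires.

t=0: input=3 -> V=0 FIRE
t=1: input=2 -> V=12
t=2: input=2 -> V=0 FIRE
t=3: input=2 -> V=12
t=4: input=5 -> V=0 FIRE
t=5: input=3 -> V=0 FIRE
t=6: input=1 -> V=6
t=7: input=2 -> V=16
t=8: input=2 -> V=0 FIRE
t=9: input=3 -> V=0 FIRE

Answer: 0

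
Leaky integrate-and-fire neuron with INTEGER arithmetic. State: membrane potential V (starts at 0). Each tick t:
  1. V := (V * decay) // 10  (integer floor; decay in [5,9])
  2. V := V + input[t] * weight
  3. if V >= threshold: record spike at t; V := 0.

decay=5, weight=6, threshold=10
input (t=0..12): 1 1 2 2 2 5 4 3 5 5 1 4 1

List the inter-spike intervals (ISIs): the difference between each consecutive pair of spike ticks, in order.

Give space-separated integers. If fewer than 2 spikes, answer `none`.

t=0: input=1 -> V=6
t=1: input=1 -> V=9
t=2: input=2 -> V=0 FIRE
t=3: input=2 -> V=0 FIRE
t=4: input=2 -> V=0 FIRE
t=5: input=5 -> V=0 FIRE
t=6: input=4 -> V=0 FIRE
t=7: input=3 -> V=0 FIRE
t=8: input=5 -> V=0 FIRE
t=9: input=5 -> V=0 FIRE
t=10: input=1 -> V=6
t=11: input=4 -> V=0 FIRE
t=12: input=1 -> V=6

Answer: 1 1 1 1 1 1 1 2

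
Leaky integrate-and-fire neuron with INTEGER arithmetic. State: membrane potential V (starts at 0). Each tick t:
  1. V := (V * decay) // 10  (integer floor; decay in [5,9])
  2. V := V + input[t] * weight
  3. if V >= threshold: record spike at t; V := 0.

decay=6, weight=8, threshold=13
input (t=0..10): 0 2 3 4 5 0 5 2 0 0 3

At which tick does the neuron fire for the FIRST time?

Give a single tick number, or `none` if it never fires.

Answer: 1

Derivation:
t=0: input=0 -> V=0
t=1: input=2 -> V=0 FIRE
t=2: input=3 -> V=0 FIRE
t=3: input=4 -> V=0 FIRE
t=4: input=5 -> V=0 FIRE
t=5: input=0 -> V=0
t=6: input=5 -> V=0 FIRE
t=7: input=2 -> V=0 FIRE
t=8: input=0 -> V=0
t=9: input=0 -> V=0
t=10: input=3 -> V=0 FIRE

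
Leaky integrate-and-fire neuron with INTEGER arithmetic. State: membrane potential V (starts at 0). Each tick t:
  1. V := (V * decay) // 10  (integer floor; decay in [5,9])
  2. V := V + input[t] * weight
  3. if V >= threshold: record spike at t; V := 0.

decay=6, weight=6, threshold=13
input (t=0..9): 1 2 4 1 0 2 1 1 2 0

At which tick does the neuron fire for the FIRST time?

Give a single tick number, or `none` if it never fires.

Answer: 1

Derivation:
t=0: input=1 -> V=6
t=1: input=2 -> V=0 FIRE
t=2: input=4 -> V=0 FIRE
t=3: input=1 -> V=6
t=4: input=0 -> V=3
t=5: input=2 -> V=0 FIRE
t=6: input=1 -> V=6
t=7: input=1 -> V=9
t=8: input=2 -> V=0 FIRE
t=9: input=0 -> V=0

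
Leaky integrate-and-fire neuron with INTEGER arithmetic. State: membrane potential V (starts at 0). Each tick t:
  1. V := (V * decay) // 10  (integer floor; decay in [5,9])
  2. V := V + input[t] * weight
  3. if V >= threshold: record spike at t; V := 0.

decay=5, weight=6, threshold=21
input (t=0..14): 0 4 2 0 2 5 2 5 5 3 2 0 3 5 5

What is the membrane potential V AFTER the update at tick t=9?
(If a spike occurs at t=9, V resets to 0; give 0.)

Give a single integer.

t=0: input=0 -> V=0
t=1: input=4 -> V=0 FIRE
t=2: input=2 -> V=12
t=3: input=0 -> V=6
t=4: input=2 -> V=15
t=5: input=5 -> V=0 FIRE
t=6: input=2 -> V=12
t=7: input=5 -> V=0 FIRE
t=8: input=5 -> V=0 FIRE
t=9: input=3 -> V=18
t=10: input=2 -> V=0 FIRE
t=11: input=0 -> V=0
t=12: input=3 -> V=18
t=13: input=5 -> V=0 FIRE
t=14: input=5 -> V=0 FIRE

Answer: 18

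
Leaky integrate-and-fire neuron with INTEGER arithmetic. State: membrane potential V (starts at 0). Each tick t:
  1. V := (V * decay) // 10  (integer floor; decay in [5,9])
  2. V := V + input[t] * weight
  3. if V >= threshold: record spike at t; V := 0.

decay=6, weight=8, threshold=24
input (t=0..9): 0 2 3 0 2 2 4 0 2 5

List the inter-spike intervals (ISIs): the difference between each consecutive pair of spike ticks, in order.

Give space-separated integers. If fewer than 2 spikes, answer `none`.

t=0: input=0 -> V=0
t=1: input=2 -> V=16
t=2: input=3 -> V=0 FIRE
t=3: input=0 -> V=0
t=4: input=2 -> V=16
t=5: input=2 -> V=0 FIRE
t=6: input=4 -> V=0 FIRE
t=7: input=0 -> V=0
t=8: input=2 -> V=16
t=9: input=5 -> V=0 FIRE

Answer: 3 1 3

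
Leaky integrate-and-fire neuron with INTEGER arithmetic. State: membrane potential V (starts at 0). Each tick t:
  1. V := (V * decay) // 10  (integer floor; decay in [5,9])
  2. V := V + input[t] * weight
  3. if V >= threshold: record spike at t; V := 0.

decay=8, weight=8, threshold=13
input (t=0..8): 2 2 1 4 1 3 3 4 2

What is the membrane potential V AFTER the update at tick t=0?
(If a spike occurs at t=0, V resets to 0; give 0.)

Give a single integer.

t=0: input=2 -> V=0 FIRE
t=1: input=2 -> V=0 FIRE
t=2: input=1 -> V=8
t=3: input=4 -> V=0 FIRE
t=4: input=1 -> V=8
t=5: input=3 -> V=0 FIRE
t=6: input=3 -> V=0 FIRE
t=7: input=4 -> V=0 FIRE
t=8: input=2 -> V=0 FIRE

Answer: 0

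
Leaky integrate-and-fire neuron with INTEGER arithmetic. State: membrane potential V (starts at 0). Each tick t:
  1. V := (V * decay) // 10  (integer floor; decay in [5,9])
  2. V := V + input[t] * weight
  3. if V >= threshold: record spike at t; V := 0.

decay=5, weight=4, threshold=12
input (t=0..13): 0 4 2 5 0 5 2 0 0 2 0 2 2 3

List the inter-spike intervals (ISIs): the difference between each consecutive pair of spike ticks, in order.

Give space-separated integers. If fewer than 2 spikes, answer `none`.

Answer: 2 2 7 1

Derivation:
t=0: input=0 -> V=0
t=1: input=4 -> V=0 FIRE
t=2: input=2 -> V=8
t=3: input=5 -> V=0 FIRE
t=4: input=0 -> V=0
t=5: input=5 -> V=0 FIRE
t=6: input=2 -> V=8
t=7: input=0 -> V=4
t=8: input=0 -> V=2
t=9: input=2 -> V=9
t=10: input=0 -> V=4
t=11: input=2 -> V=10
t=12: input=2 -> V=0 FIRE
t=13: input=3 -> V=0 FIRE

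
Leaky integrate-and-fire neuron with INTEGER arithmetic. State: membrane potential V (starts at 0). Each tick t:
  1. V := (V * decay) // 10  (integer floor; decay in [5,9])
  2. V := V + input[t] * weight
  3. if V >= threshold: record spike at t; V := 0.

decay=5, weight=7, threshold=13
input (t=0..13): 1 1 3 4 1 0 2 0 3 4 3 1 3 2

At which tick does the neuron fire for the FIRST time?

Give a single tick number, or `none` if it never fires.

t=0: input=1 -> V=7
t=1: input=1 -> V=10
t=2: input=3 -> V=0 FIRE
t=3: input=4 -> V=0 FIRE
t=4: input=1 -> V=7
t=5: input=0 -> V=3
t=6: input=2 -> V=0 FIRE
t=7: input=0 -> V=0
t=8: input=3 -> V=0 FIRE
t=9: input=4 -> V=0 FIRE
t=10: input=3 -> V=0 FIRE
t=11: input=1 -> V=7
t=12: input=3 -> V=0 FIRE
t=13: input=2 -> V=0 FIRE

Answer: 2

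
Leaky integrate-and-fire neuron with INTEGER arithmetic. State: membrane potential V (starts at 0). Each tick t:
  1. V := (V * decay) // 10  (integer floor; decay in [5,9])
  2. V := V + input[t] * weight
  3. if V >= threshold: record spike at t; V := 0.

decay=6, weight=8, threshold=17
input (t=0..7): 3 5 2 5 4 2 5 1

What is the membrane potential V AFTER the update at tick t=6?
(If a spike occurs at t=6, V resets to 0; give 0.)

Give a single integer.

Answer: 0

Derivation:
t=0: input=3 -> V=0 FIRE
t=1: input=5 -> V=0 FIRE
t=2: input=2 -> V=16
t=3: input=5 -> V=0 FIRE
t=4: input=4 -> V=0 FIRE
t=5: input=2 -> V=16
t=6: input=5 -> V=0 FIRE
t=7: input=1 -> V=8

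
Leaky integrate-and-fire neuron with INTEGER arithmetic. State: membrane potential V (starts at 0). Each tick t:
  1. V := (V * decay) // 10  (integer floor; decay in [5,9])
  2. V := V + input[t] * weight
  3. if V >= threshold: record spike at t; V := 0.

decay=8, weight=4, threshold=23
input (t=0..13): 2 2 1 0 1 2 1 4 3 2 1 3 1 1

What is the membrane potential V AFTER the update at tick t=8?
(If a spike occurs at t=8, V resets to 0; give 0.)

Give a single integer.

Answer: 12

Derivation:
t=0: input=2 -> V=8
t=1: input=2 -> V=14
t=2: input=1 -> V=15
t=3: input=0 -> V=12
t=4: input=1 -> V=13
t=5: input=2 -> V=18
t=6: input=1 -> V=18
t=7: input=4 -> V=0 FIRE
t=8: input=3 -> V=12
t=9: input=2 -> V=17
t=10: input=1 -> V=17
t=11: input=3 -> V=0 FIRE
t=12: input=1 -> V=4
t=13: input=1 -> V=7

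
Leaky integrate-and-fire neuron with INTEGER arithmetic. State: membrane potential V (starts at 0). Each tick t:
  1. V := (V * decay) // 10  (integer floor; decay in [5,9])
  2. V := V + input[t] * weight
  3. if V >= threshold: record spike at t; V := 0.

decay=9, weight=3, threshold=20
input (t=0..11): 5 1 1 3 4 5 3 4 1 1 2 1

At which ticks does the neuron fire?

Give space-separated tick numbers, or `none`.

Answer: 3 5 7

Derivation:
t=0: input=5 -> V=15
t=1: input=1 -> V=16
t=2: input=1 -> V=17
t=3: input=3 -> V=0 FIRE
t=4: input=4 -> V=12
t=5: input=5 -> V=0 FIRE
t=6: input=3 -> V=9
t=7: input=4 -> V=0 FIRE
t=8: input=1 -> V=3
t=9: input=1 -> V=5
t=10: input=2 -> V=10
t=11: input=1 -> V=12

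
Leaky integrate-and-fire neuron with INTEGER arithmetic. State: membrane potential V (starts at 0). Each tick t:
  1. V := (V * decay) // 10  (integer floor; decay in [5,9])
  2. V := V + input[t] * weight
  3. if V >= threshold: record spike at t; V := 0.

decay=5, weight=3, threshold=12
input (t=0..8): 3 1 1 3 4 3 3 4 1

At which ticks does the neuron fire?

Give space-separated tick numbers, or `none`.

Answer: 3 4 6 7

Derivation:
t=0: input=3 -> V=9
t=1: input=1 -> V=7
t=2: input=1 -> V=6
t=3: input=3 -> V=0 FIRE
t=4: input=4 -> V=0 FIRE
t=5: input=3 -> V=9
t=6: input=3 -> V=0 FIRE
t=7: input=4 -> V=0 FIRE
t=8: input=1 -> V=3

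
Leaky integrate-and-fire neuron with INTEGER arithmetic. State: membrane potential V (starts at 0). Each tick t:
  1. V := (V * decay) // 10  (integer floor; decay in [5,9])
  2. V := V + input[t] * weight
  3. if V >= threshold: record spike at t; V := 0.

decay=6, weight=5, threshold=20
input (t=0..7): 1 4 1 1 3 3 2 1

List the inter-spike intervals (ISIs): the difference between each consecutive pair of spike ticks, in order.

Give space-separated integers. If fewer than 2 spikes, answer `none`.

Answer: 4

Derivation:
t=0: input=1 -> V=5
t=1: input=4 -> V=0 FIRE
t=2: input=1 -> V=5
t=3: input=1 -> V=8
t=4: input=3 -> V=19
t=5: input=3 -> V=0 FIRE
t=6: input=2 -> V=10
t=7: input=1 -> V=11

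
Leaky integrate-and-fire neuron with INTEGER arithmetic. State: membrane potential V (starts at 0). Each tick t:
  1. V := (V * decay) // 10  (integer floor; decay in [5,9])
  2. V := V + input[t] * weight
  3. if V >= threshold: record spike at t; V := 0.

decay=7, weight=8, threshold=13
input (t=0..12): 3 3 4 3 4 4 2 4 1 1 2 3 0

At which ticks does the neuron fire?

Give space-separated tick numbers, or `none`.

Answer: 0 1 2 3 4 5 6 7 9 10 11

Derivation:
t=0: input=3 -> V=0 FIRE
t=1: input=3 -> V=0 FIRE
t=2: input=4 -> V=0 FIRE
t=3: input=3 -> V=0 FIRE
t=4: input=4 -> V=0 FIRE
t=5: input=4 -> V=0 FIRE
t=6: input=2 -> V=0 FIRE
t=7: input=4 -> V=0 FIRE
t=8: input=1 -> V=8
t=9: input=1 -> V=0 FIRE
t=10: input=2 -> V=0 FIRE
t=11: input=3 -> V=0 FIRE
t=12: input=0 -> V=0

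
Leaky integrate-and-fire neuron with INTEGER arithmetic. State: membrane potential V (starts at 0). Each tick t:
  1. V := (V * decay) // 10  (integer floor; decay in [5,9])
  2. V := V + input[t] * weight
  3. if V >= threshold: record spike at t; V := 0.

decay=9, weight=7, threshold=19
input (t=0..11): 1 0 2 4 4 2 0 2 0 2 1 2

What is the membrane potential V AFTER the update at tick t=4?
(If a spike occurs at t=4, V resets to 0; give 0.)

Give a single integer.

Answer: 0

Derivation:
t=0: input=1 -> V=7
t=1: input=0 -> V=6
t=2: input=2 -> V=0 FIRE
t=3: input=4 -> V=0 FIRE
t=4: input=4 -> V=0 FIRE
t=5: input=2 -> V=14
t=6: input=0 -> V=12
t=7: input=2 -> V=0 FIRE
t=8: input=0 -> V=0
t=9: input=2 -> V=14
t=10: input=1 -> V=0 FIRE
t=11: input=2 -> V=14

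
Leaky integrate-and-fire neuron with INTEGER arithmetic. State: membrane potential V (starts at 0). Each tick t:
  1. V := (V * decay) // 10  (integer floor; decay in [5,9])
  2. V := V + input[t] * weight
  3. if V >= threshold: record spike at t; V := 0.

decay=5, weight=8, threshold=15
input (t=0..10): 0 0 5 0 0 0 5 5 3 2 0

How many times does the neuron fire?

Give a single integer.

t=0: input=0 -> V=0
t=1: input=0 -> V=0
t=2: input=5 -> V=0 FIRE
t=3: input=0 -> V=0
t=4: input=0 -> V=0
t=5: input=0 -> V=0
t=6: input=5 -> V=0 FIRE
t=7: input=5 -> V=0 FIRE
t=8: input=3 -> V=0 FIRE
t=9: input=2 -> V=0 FIRE
t=10: input=0 -> V=0

Answer: 5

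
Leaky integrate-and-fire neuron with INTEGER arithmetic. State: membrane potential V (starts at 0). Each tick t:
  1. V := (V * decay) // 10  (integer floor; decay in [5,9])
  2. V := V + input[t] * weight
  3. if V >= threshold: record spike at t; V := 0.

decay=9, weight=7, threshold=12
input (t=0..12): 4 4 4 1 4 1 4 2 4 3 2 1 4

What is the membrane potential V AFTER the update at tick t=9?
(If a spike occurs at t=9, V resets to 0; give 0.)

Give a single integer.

Answer: 0

Derivation:
t=0: input=4 -> V=0 FIRE
t=1: input=4 -> V=0 FIRE
t=2: input=4 -> V=0 FIRE
t=3: input=1 -> V=7
t=4: input=4 -> V=0 FIRE
t=5: input=1 -> V=7
t=6: input=4 -> V=0 FIRE
t=7: input=2 -> V=0 FIRE
t=8: input=4 -> V=0 FIRE
t=9: input=3 -> V=0 FIRE
t=10: input=2 -> V=0 FIRE
t=11: input=1 -> V=7
t=12: input=4 -> V=0 FIRE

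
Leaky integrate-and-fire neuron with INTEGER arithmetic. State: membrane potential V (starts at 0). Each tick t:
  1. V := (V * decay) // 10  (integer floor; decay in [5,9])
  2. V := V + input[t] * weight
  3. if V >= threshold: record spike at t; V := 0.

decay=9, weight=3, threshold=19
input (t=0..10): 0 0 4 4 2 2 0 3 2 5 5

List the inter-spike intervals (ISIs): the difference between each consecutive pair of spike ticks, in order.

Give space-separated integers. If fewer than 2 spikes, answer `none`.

t=0: input=0 -> V=0
t=1: input=0 -> V=0
t=2: input=4 -> V=12
t=3: input=4 -> V=0 FIRE
t=4: input=2 -> V=6
t=5: input=2 -> V=11
t=6: input=0 -> V=9
t=7: input=3 -> V=17
t=8: input=2 -> V=0 FIRE
t=9: input=5 -> V=15
t=10: input=5 -> V=0 FIRE

Answer: 5 2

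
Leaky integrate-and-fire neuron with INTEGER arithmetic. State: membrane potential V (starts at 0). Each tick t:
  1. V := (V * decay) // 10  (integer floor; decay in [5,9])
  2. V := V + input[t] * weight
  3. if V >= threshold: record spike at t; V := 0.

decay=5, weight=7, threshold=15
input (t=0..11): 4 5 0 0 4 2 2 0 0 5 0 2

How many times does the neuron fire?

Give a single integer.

t=0: input=4 -> V=0 FIRE
t=1: input=5 -> V=0 FIRE
t=2: input=0 -> V=0
t=3: input=0 -> V=0
t=4: input=4 -> V=0 FIRE
t=5: input=2 -> V=14
t=6: input=2 -> V=0 FIRE
t=7: input=0 -> V=0
t=8: input=0 -> V=0
t=9: input=5 -> V=0 FIRE
t=10: input=0 -> V=0
t=11: input=2 -> V=14

Answer: 5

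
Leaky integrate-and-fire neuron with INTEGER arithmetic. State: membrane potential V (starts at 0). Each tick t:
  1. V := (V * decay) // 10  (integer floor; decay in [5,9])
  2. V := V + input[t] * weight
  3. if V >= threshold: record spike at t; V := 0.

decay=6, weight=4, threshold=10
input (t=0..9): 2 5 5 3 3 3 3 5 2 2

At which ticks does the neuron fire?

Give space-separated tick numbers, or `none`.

Answer: 1 2 3 4 5 6 7 9

Derivation:
t=0: input=2 -> V=8
t=1: input=5 -> V=0 FIRE
t=2: input=5 -> V=0 FIRE
t=3: input=3 -> V=0 FIRE
t=4: input=3 -> V=0 FIRE
t=5: input=3 -> V=0 FIRE
t=6: input=3 -> V=0 FIRE
t=7: input=5 -> V=0 FIRE
t=8: input=2 -> V=8
t=9: input=2 -> V=0 FIRE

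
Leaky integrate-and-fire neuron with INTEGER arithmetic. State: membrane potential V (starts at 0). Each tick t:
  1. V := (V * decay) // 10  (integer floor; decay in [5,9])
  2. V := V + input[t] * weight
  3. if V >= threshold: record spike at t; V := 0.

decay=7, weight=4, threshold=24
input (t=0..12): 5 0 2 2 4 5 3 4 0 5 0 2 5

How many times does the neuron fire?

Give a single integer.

Answer: 4

Derivation:
t=0: input=5 -> V=20
t=1: input=0 -> V=14
t=2: input=2 -> V=17
t=3: input=2 -> V=19
t=4: input=4 -> V=0 FIRE
t=5: input=5 -> V=20
t=6: input=3 -> V=0 FIRE
t=7: input=4 -> V=16
t=8: input=0 -> V=11
t=9: input=5 -> V=0 FIRE
t=10: input=0 -> V=0
t=11: input=2 -> V=8
t=12: input=5 -> V=0 FIRE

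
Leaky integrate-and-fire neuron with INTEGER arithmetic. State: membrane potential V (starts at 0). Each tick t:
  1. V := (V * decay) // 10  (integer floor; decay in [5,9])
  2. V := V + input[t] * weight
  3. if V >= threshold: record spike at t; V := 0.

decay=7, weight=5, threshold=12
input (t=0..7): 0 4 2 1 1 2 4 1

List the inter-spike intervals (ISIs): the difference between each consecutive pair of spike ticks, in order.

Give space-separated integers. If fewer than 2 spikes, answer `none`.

t=0: input=0 -> V=0
t=1: input=4 -> V=0 FIRE
t=2: input=2 -> V=10
t=3: input=1 -> V=0 FIRE
t=4: input=1 -> V=5
t=5: input=2 -> V=0 FIRE
t=6: input=4 -> V=0 FIRE
t=7: input=1 -> V=5

Answer: 2 2 1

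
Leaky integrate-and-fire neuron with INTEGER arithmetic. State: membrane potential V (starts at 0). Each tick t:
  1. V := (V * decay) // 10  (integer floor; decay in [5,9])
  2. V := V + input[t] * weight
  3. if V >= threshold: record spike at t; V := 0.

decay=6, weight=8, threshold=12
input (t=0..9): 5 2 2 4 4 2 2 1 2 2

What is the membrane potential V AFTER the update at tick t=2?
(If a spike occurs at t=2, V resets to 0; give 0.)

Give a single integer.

t=0: input=5 -> V=0 FIRE
t=1: input=2 -> V=0 FIRE
t=2: input=2 -> V=0 FIRE
t=3: input=4 -> V=0 FIRE
t=4: input=4 -> V=0 FIRE
t=5: input=2 -> V=0 FIRE
t=6: input=2 -> V=0 FIRE
t=7: input=1 -> V=8
t=8: input=2 -> V=0 FIRE
t=9: input=2 -> V=0 FIRE

Answer: 0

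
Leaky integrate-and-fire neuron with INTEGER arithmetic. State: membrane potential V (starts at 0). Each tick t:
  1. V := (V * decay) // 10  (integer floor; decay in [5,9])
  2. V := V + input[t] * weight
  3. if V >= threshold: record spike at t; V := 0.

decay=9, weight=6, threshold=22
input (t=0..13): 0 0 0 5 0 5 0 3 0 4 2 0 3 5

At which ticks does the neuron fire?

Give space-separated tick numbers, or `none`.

Answer: 3 5 9 12 13

Derivation:
t=0: input=0 -> V=0
t=1: input=0 -> V=0
t=2: input=0 -> V=0
t=3: input=5 -> V=0 FIRE
t=4: input=0 -> V=0
t=5: input=5 -> V=0 FIRE
t=6: input=0 -> V=0
t=7: input=3 -> V=18
t=8: input=0 -> V=16
t=9: input=4 -> V=0 FIRE
t=10: input=2 -> V=12
t=11: input=0 -> V=10
t=12: input=3 -> V=0 FIRE
t=13: input=5 -> V=0 FIRE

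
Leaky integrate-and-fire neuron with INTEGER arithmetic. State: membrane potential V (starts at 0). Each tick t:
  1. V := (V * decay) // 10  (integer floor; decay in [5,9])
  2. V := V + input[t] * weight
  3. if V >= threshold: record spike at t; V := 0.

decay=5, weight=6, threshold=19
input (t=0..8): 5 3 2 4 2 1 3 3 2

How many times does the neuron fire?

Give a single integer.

t=0: input=5 -> V=0 FIRE
t=1: input=3 -> V=18
t=2: input=2 -> V=0 FIRE
t=3: input=4 -> V=0 FIRE
t=4: input=2 -> V=12
t=5: input=1 -> V=12
t=6: input=3 -> V=0 FIRE
t=7: input=3 -> V=18
t=8: input=2 -> V=0 FIRE

Answer: 5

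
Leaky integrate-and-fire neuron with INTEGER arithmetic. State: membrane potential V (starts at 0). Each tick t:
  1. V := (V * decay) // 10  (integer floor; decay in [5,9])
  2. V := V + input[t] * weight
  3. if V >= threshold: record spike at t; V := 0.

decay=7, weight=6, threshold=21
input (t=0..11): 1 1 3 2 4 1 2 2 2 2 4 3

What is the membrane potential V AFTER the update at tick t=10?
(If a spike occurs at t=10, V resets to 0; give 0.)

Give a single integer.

t=0: input=1 -> V=6
t=1: input=1 -> V=10
t=2: input=3 -> V=0 FIRE
t=3: input=2 -> V=12
t=4: input=4 -> V=0 FIRE
t=5: input=1 -> V=6
t=6: input=2 -> V=16
t=7: input=2 -> V=0 FIRE
t=8: input=2 -> V=12
t=9: input=2 -> V=20
t=10: input=4 -> V=0 FIRE
t=11: input=3 -> V=18

Answer: 0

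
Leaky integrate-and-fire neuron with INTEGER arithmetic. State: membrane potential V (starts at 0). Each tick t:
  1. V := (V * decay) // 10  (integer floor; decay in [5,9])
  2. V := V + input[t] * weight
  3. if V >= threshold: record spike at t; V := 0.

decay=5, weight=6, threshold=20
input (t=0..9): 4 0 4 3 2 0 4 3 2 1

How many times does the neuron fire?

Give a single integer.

Answer: 5

Derivation:
t=0: input=4 -> V=0 FIRE
t=1: input=0 -> V=0
t=2: input=4 -> V=0 FIRE
t=3: input=3 -> V=18
t=4: input=2 -> V=0 FIRE
t=5: input=0 -> V=0
t=6: input=4 -> V=0 FIRE
t=7: input=3 -> V=18
t=8: input=2 -> V=0 FIRE
t=9: input=1 -> V=6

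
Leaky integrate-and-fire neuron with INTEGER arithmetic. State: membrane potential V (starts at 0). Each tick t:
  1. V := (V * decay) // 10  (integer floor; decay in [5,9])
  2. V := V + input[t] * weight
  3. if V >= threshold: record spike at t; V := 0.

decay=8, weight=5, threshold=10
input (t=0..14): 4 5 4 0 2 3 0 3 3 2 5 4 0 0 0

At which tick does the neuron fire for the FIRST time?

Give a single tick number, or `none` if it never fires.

t=0: input=4 -> V=0 FIRE
t=1: input=5 -> V=0 FIRE
t=2: input=4 -> V=0 FIRE
t=3: input=0 -> V=0
t=4: input=2 -> V=0 FIRE
t=5: input=3 -> V=0 FIRE
t=6: input=0 -> V=0
t=7: input=3 -> V=0 FIRE
t=8: input=3 -> V=0 FIRE
t=9: input=2 -> V=0 FIRE
t=10: input=5 -> V=0 FIRE
t=11: input=4 -> V=0 FIRE
t=12: input=0 -> V=0
t=13: input=0 -> V=0
t=14: input=0 -> V=0

Answer: 0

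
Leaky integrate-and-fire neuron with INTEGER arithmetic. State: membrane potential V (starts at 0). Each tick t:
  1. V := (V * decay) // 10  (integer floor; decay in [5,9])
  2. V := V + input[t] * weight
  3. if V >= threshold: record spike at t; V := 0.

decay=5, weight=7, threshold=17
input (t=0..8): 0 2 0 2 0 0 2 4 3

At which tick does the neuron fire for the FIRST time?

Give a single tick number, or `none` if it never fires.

t=0: input=0 -> V=0
t=1: input=2 -> V=14
t=2: input=0 -> V=7
t=3: input=2 -> V=0 FIRE
t=4: input=0 -> V=0
t=5: input=0 -> V=0
t=6: input=2 -> V=14
t=7: input=4 -> V=0 FIRE
t=8: input=3 -> V=0 FIRE

Answer: 3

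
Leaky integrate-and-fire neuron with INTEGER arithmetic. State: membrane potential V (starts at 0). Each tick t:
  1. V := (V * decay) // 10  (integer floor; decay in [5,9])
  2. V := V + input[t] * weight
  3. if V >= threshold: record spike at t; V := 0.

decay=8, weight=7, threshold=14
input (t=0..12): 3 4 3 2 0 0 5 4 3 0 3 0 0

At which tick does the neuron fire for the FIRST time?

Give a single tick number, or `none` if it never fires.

t=0: input=3 -> V=0 FIRE
t=1: input=4 -> V=0 FIRE
t=2: input=3 -> V=0 FIRE
t=3: input=2 -> V=0 FIRE
t=4: input=0 -> V=0
t=5: input=0 -> V=0
t=6: input=5 -> V=0 FIRE
t=7: input=4 -> V=0 FIRE
t=8: input=3 -> V=0 FIRE
t=9: input=0 -> V=0
t=10: input=3 -> V=0 FIRE
t=11: input=0 -> V=0
t=12: input=0 -> V=0

Answer: 0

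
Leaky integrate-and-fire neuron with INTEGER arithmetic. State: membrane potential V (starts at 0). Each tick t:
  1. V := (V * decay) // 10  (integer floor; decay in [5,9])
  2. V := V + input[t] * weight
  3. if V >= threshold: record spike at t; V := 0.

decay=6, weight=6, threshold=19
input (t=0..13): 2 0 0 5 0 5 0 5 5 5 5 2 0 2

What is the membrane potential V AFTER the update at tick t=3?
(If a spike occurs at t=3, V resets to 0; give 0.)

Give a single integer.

Answer: 0

Derivation:
t=0: input=2 -> V=12
t=1: input=0 -> V=7
t=2: input=0 -> V=4
t=3: input=5 -> V=0 FIRE
t=4: input=0 -> V=0
t=5: input=5 -> V=0 FIRE
t=6: input=0 -> V=0
t=7: input=5 -> V=0 FIRE
t=8: input=5 -> V=0 FIRE
t=9: input=5 -> V=0 FIRE
t=10: input=5 -> V=0 FIRE
t=11: input=2 -> V=12
t=12: input=0 -> V=7
t=13: input=2 -> V=16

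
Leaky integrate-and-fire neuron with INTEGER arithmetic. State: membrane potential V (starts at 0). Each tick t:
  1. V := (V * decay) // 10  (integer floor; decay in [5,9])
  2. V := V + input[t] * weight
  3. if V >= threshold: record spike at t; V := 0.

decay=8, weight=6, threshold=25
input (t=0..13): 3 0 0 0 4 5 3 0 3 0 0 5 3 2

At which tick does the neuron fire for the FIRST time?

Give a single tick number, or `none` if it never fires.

Answer: 4

Derivation:
t=0: input=3 -> V=18
t=1: input=0 -> V=14
t=2: input=0 -> V=11
t=3: input=0 -> V=8
t=4: input=4 -> V=0 FIRE
t=5: input=5 -> V=0 FIRE
t=6: input=3 -> V=18
t=7: input=0 -> V=14
t=8: input=3 -> V=0 FIRE
t=9: input=0 -> V=0
t=10: input=0 -> V=0
t=11: input=5 -> V=0 FIRE
t=12: input=3 -> V=18
t=13: input=2 -> V=0 FIRE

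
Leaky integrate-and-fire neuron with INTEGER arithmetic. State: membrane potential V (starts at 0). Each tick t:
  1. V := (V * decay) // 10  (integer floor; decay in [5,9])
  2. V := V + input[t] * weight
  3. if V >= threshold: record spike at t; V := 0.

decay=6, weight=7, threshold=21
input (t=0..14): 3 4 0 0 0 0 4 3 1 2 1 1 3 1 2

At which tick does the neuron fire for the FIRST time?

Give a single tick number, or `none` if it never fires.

t=0: input=3 -> V=0 FIRE
t=1: input=4 -> V=0 FIRE
t=2: input=0 -> V=0
t=3: input=0 -> V=0
t=4: input=0 -> V=0
t=5: input=0 -> V=0
t=6: input=4 -> V=0 FIRE
t=7: input=3 -> V=0 FIRE
t=8: input=1 -> V=7
t=9: input=2 -> V=18
t=10: input=1 -> V=17
t=11: input=1 -> V=17
t=12: input=3 -> V=0 FIRE
t=13: input=1 -> V=7
t=14: input=2 -> V=18

Answer: 0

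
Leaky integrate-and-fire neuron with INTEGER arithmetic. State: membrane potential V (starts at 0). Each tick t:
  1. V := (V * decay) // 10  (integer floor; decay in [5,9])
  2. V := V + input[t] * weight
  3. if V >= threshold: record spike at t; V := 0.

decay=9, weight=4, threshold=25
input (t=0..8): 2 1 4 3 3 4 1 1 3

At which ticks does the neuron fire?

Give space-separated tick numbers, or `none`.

Answer: 2 5

Derivation:
t=0: input=2 -> V=8
t=1: input=1 -> V=11
t=2: input=4 -> V=0 FIRE
t=3: input=3 -> V=12
t=4: input=3 -> V=22
t=5: input=4 -> V=0 FIRE
t=6: input=1 -> V=4
t=7: input=1 -> V=7
t=8: input=3 -> V=18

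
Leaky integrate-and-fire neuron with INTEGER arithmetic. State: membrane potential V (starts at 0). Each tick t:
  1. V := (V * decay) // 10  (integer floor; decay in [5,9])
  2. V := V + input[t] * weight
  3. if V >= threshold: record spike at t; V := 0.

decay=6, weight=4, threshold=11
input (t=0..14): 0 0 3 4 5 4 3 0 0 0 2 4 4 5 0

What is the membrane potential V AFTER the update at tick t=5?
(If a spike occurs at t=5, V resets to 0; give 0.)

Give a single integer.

Answer: 0

Derivation:
t=0: input=0 -> V=0
t=1: input=0 -> V=0
t=2: input=3 -> V=0 FIRE
t=3: input=4 -> V=0 FIRE
t=4: input=5 -> V=0 FIRE
t=5: input=4 -> V=0 FIRE
t=6: input=3 -> V=0 FIRE
t=7: input=0 -> V=0
t=8: input=0 -> V=0
t=9: input=0 -> V=0
t=10: input=2 -> V=8
t=11: input=4 -> V=0 FIRE
t=12: input=4 -> V=0 FIRE
t=13: input=5 -> V=0 FIRE
t=14: input=0 -> V=0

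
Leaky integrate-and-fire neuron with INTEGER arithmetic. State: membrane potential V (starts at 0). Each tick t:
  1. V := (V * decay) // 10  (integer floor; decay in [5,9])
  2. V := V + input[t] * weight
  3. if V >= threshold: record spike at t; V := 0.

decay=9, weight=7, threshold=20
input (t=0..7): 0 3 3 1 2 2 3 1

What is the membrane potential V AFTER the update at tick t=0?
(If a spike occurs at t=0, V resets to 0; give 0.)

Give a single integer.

t=0: input=0 -> V=0
t=1: input=3 -> V=0 FIRE
t=2: input=3 -> V=0 FIRE
t=3: input=1 -> V=7
t=4: input=2 -> V=0 FIRE
t=5: input=2 -> V=14
t=6: input=3 -> V=0 FIRE
t=7: input=1 -> V=7

Answer: 0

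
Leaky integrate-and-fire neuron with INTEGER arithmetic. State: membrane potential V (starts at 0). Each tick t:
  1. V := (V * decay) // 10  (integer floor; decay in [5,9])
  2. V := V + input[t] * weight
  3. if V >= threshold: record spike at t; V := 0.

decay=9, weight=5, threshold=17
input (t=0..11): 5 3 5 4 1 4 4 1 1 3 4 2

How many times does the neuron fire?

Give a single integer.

t=0: input=5 -> V=0 FIRE
t=1: input=3 -> V=15
t=2: input=5 -> V=0 FIRE
t=3: input=4 -> V=0 FIRE
t=4: input=1 -> V=5
t=5: input=4 -> V=0 FIRE
t=6: input=4 -> V=0 FIRE
t=7: input=1 -> V=5
t=8: input=1 -> V=9
t=9: input=3 -> V=0 FIRE
t=10: input=4 -> V=0 FIRE
t=11: input=2 -> V=10

Answer: 7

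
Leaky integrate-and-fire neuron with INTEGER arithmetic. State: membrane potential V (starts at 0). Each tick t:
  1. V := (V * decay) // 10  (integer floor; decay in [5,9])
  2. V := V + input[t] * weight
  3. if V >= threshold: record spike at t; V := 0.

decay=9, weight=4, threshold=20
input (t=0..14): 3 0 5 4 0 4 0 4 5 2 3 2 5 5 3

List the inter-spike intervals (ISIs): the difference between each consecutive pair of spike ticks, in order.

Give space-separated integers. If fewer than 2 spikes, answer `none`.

t=0: input=3 -> V=12
t=1: input=0 -> V=10
t=2: input=5 -> V=0 FIRE
t=3: input=4 -> V=16
t=4: input=0 -> V=14
t=5: input=4 -> V=0 FIRE
t=6: input=0 -> V=0
t=7: input=4 -> V=16
t=8: input=5 -> V=0 FIRE
t=9: input=2 -> V=8
t=10: input=3 -> V=19
t=11: input=2 -> V=0 FIRE
t=12: input=5 -> V=0 FIRE
t=13: input=5 -> V=0 FIRE
t=14: input=3 -> V=12

Answer: 3 3 3 1 1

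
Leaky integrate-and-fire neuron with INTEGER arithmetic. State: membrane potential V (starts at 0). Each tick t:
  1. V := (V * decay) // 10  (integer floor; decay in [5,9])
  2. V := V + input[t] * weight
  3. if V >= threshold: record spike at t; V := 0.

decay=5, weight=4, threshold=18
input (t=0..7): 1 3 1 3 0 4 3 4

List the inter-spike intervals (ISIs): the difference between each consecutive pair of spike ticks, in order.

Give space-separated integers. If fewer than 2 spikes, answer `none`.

t=0: input=1 -> V=4
t=1: input=3 -> V=14
t=2: input=1 -> V=11
t=3: input=3 -> V=17
t=4: input=0 -> V=8
t=5: input=4 -> V=0 FIRE
t=6: input=3 -> V=12
t=7: input=4 -> V=0 FIRE

Answer: 2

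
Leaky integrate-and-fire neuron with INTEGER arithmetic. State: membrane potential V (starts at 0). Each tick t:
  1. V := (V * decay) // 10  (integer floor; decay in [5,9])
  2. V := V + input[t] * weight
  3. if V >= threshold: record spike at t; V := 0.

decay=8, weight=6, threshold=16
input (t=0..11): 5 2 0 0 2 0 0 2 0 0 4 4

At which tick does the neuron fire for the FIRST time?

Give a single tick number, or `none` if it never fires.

Answer: 0

Derivation:
t=0: input=5 -> V=0 FIRE
t=1: input=2 -> V=12
t=2: input=0 -> V=9
t=3: input=0 -> V=7
t=4: input=2 -> V=0 FIRE
t=5: input=0 -> V=0
t=6: input=0 -> V=0
t=7: input=2 -> V=12
t=8: input=0 -> V=9
t=9: input=0 -> V=7
t=10: input=4 -> V=0 FIRE
t=11: input=4 -> V=0 FIRE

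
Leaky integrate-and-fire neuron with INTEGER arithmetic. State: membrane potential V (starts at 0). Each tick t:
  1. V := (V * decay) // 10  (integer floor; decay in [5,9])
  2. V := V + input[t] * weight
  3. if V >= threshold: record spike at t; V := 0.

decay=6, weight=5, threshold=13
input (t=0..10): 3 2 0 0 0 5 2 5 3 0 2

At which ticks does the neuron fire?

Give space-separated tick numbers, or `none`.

t=0: input=3 -> V=0 FIRE
t=1: input=2 -> V=10
t=2: input=0 -> V=6
t=3: input=0 -> V=3
t=4: input=0 -> V=1
t=5: input=5 -> V=0 FIRE
t=6: input=2 -> V=10
t=7: input=5 -> V=0 FIRE
t=8: input=3 -> V=0 FIRE
t=9: input=0 -> V=0
t=10: input=2 -> V=10

Answer: 0 5 7 8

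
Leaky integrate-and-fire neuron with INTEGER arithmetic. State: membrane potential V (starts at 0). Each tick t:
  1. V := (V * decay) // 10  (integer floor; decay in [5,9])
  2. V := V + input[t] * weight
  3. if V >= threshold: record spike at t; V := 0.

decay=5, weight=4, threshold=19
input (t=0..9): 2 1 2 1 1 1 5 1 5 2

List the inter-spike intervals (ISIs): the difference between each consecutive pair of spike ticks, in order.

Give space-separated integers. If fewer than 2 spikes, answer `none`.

t=0: input=2 -> V=8
t=1: input=1 -> V=8
t=2: input=2 -> V=12
t=3: input=1 -> V=10
t=4: input=1 -> V=9
t=5: input=1 -> V=8
t=6: input=5 -> V=0 FIRE
t=7: input=1 -> V=4
t=8: input=5 -> V=0 FIRE
t=9: input=2 -> V=8

Answer: 2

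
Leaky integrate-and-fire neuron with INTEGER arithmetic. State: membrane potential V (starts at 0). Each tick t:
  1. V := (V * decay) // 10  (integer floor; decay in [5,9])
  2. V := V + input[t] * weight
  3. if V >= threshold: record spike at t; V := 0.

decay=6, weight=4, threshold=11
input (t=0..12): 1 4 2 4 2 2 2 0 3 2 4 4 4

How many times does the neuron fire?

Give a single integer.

Answer: 7

Derivation:
t=0: input=1 -> V=4
t=1: input=4 -> V=0 FIRE
t=2: input=2 -> V=8
t=3: input=4 -> V=0 FIRE
t=4: input=2 -> V=8
t=5: input=2 -> V=0 FIRE
t=6: input=2 -> V=8
t=7: input=0 -> V=4
t=8: input=3 -> V=0 FIRE
t=9: input=2 -> V=8
t=10: input=4 -> V=0 FIRE
t=11: input=4 -> V=0 FIRE
t=12: input=4 -> V=0 FIRE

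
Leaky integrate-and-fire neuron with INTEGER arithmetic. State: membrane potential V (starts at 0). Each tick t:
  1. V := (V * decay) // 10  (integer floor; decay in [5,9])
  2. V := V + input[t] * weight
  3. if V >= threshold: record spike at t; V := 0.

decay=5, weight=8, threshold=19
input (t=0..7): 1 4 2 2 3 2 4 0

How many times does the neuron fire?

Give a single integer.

Answer: 4

Derivation:
t=0: input=1 -> V=8
t=1: input=4 -> V=0 FIRE
t=2: input=2 -> V=16
t=3: input=2 -> V=0 FIRE
t=4: input=3 -> V=0 FIRE
t=5: input=2 -> V=16
t=6: input=4 -> V=0 FIRE
t=7: input=0 -> V=0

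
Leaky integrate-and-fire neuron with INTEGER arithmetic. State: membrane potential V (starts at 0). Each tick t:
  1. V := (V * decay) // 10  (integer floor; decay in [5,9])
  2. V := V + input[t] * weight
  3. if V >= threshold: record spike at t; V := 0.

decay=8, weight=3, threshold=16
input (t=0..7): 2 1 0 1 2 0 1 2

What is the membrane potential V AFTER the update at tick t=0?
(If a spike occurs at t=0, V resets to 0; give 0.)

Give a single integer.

t=0: input=2 -> V=6
t=1: input=1 -> V=7
t=2: input=0 -> V=5
t=3: input=1 -> V=7
t=4: input=2 -> V=11
t=5: input=0 -> V=8
t=6: input=1 -> V=9
t=7: input=2 -> V=13

Answer: 6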